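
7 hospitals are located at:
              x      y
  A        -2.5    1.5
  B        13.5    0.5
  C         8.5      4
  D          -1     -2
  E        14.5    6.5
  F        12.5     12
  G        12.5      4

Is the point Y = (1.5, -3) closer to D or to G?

D

Compare squared distances:
|YD|² = (1.5−(-1))² + (-3−(-2))² = 6.25 + 1 = 7.25
|YG|² = (1.5−12.5)² + (-3−4)² = 121 + 49 = 170
7.25 < 170, so D is closer.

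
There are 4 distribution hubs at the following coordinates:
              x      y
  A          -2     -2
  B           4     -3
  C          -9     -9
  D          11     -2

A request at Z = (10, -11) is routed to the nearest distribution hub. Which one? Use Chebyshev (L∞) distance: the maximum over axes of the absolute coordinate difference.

d(Z,A) = max(12, 9) = 12
d(Z,B) = max(6, 8) = 8
d(Z,C) = max(19, 2) = 19
d(Z,D) = max(1, 9) = 9
B is nearest.

B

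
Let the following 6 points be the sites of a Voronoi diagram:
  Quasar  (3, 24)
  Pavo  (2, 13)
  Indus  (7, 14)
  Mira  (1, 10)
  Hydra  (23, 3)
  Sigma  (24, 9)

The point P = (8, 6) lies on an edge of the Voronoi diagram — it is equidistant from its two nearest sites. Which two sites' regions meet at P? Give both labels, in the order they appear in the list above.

Indus and Mira

Squared distances from P to each site:
d²(P, Quasar) = (8−3)² + (6−24)² = 25 + 324 = 349
d²(P, Pavo) = (8−2)² + (6−13)² = 36 + 49 = 85
d²(P, Indus) = (8−7)² + (6−14)² = 1 + 64 = 65
d²(P, Mira) = (8−1)² + (6−10)² = 49 + 16 = 65
d²(P, Hydra) = (8−23)² + (6−3)² = 225 + 9 = 234
d²(P, Sigma) = (8−24)² + (6−9)² = 256 + 9 = 265
P is equidistant from Indus and Mira (both at squared distance 65), and every other site is strictly farther — so P lies on the Indus–Mira Voronoi edge.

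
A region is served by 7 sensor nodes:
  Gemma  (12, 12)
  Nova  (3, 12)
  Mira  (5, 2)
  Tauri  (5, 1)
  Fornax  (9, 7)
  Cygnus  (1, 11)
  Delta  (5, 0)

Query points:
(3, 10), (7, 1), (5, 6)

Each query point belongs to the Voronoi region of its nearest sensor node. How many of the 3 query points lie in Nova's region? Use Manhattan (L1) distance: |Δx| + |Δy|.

(3, 10) — d to each: Gemma:11, Nova:2, Mira:10, Tauri:11, Fornax:9, Cygnus:3, Delta:12 → nearest is Nova
(7, 1) — d to each: Gemma:16, Nova:15, Mira:3, Tauri:2, Fornax:8, Cygnus:16, Delta:3 → nearest is Tauri
(5, 6) — d to each: Gemma:13, Nova:8, Mira:4, Tauri:5, Fornax:5, Cygnus:9, Delta:6 → nearest is Mira
1 of the 3 points has Nova as nearest.

1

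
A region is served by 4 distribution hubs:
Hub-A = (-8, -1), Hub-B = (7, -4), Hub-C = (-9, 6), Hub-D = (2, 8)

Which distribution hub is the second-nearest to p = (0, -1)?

Compare squared distances (the ordering matches that of the actual distances):
d²(p, Hub-A) = (0−(-8))² + (-1−(-1))² = 64 + 0 = 64
d²(p, Hub-B) = (0−7)² + (-1−(-4))² = 49 + 9 = 58
d²(p, Hub-C) = (0−(-9))² + (-1−6)² = 81 + 49 = 130
d²(p, Hub-D) = (0−2)² + (-1−8)² = 4 + 81 = 85
Sorted ascending: Hub-B, Hub-A, Hub-D, … — the second-nearest is Hub-A.

Hub-A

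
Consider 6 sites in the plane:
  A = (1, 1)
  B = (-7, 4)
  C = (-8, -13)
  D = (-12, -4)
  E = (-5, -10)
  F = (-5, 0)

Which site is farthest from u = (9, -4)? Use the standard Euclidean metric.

D

Compare squared distances (the ordering matches that of the actual distances):
|uA|² = (9−1)² + (-4−1)² = 64 + 25 = 89
|uB|² = (9−(-7))² + (-4−4)² = 256 + 64 = 320
|uC|² = (9−(-8))² + (-4−(-13))² = 289 + 81 = 370
|uD|² = (9−(-12))² + (-4−(-4))² = 441 + 0 = 441
|uE|² = (9−(-5))² + (-4−(-10))² = 196 + 36 = 232
|uF|² = (9−(-5))² + (-4−0)² = 196 + 16 = 212
The largest is to D.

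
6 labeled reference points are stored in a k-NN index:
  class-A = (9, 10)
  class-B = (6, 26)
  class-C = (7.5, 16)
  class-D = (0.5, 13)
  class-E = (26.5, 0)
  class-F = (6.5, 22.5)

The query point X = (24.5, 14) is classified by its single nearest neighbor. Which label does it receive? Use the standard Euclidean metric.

class-E

Compare squared distances (the ordering matches that of the actual distances):
d²(X, class-A) = (24.5−9)² + (14−10)² = 240.25 + 16 = 256.25
d²(X, class-B) = (24.5−6)² + (14−26)² = 342.25 + 144 = 486.25
d²(X, class-C) = (24.5−7.5)² + (14−16)² = 289 + 4 = 293
d²(X, class-D) = (24.5−0.5)² + (14−13)² = 576 + 1 = 577
d²(X, class-E) = (24.5−26.5)² + (14−0)² = 4 + 196 = 200
d²(X, class-F) = (24.5−6.5)² + (14−22.5)² = 324 + 72.25 = 396.25
Minimum is at class-E.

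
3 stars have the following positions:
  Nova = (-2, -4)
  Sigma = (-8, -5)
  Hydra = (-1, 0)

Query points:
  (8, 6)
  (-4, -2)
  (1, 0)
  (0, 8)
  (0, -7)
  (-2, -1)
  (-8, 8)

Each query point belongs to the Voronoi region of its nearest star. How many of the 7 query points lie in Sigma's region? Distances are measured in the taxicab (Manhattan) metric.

1

(8, 6) — d to each: Nova:20, Sigma:27, Hydra:15 → nearest is Hydra
(-4, -2) — d to each: Nova:4, Sigma:7, Hydra:5 → nearest is Nova
(1, 0) — d to each: Nova:7, Sigma:14, Hydra:2 → nearest is Hydra
(0, 8) — d to each: Nova:14, Sigma:21, Hydra:9 → nearest is Hydra
(0, -7) — d to each: Nova:5, Sigma:10, Hydra:8 → nearest is Nova
(-2, -1) — d to each: Nova:3, Sigma:10, Hydra:2 → nearest is Hydra
(-8, 8) — d to each: Nova:18, Sigma:13, Hydra:15 → nearest is Sigma
1 of the 7 points has Sigma as nearest.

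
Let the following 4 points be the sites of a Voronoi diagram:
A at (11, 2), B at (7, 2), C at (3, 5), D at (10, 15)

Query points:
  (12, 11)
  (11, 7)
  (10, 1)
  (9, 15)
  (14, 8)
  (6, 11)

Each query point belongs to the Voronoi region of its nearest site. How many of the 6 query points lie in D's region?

3

(12, 11) — d² to each: A:82, B:106, C:117, D:20 → nearest is D
(11, 7) — d² to each: A:25, B:41, C:68, D:65 → nearest is A
(10, 1) — d² to each: A:2, B:10, C:65, D:196 → nearest is A
(9, 15) — d² to each: A:173, B:173, C:136, D:1 → nearest is D
(14, 8) — d² to each: A:45, B:85, C:130, D:65 → nearest is A
(6, 11) — d² to each: A:106, B:82, C:45, D:32 → nearest is D
3 of the 6 points have D as nearest.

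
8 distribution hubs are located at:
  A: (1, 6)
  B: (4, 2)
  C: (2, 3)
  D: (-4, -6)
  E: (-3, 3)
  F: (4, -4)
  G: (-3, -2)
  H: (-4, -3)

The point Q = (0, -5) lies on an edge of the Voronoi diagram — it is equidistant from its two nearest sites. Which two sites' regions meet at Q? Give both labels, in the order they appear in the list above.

Squared distances from Q to each site:
|QA|² = 1 + 121 = 122
|QB|² = 16 + 49 = 65
|QC|² = 4 + 64 = 68
|QD|² = 16 + 1 = 17
|QE|² = 9 + 64 = 73
|QF|² = 16 + 1 = 17
|QG|² = 9 + 9 = 18
|QH|² = 16 + 4 = 20
Q is equidistant from D and F (both at squared distance 17), and every other site is strictly farther — so Q lies on the D–F Voronoi edge.

D and F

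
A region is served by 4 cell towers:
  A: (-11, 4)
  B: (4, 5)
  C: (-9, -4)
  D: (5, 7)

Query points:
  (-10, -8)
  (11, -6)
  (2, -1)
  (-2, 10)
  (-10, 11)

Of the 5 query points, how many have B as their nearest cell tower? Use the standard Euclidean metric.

(-10, -8) — d² to each: A:145, B:365, C:17, D:450 → nearest is C
(11, -6) — d² to each: A:584, B:170, C:404, D:205 → nearest is B
(2, -1) — d² to each: A:194, B:40, C:130, D:73 → nearest is B
(-2, 10) — d² to each: A:117, B:61, C:245, D:58 → nearest is D
(-10, 11) — d² to each: A:50, B:232, C:226, D:241 → nearest is A
2 of the 5 points have B as nearest.

2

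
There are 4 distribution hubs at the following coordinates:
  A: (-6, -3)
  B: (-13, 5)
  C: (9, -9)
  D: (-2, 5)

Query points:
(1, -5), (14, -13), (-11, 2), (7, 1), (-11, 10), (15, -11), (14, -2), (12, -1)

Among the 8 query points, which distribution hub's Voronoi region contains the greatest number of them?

C

(1, -5) — d² to each: A:53, B:296, C:80, D:109 → nearest is A
(14, -13) — d² to each: A:500, B:1053, C:41, D:580 → nearest is C
(-11, 2) — d² to each: A:50, B:13, C:521, D:90 → nearest is B
(7, 1) — d² to each: A:185, B:416, C:104, D:97 → nearest is D
(-11, 10) — d² to each: A:194, B:29, C:761, D:106 → nearest is B
(15, -11) — d² to each: A:505, B:1040, C:40, D:545 → nearest is C
(14, -2) — d² to each: A:401, B:778, C:74, D:305 → nearest is C
(12, -1) — d² to each: A:328, B:661, C:73, D:232 → nearest is C
Tally — A:1, B:2, C:4, D:1. C captures the most (4).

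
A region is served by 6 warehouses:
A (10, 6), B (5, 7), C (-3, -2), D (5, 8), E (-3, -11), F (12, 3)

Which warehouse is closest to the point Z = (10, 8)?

A

Compare squared distances (the ordering matches that of the actual distances):
|ZA|² = (10−10)² + (8−6)² = 0 + 4 = 4
|ZB|² = (10−5)² + (8−7)² = 25 + 1 = 26
|ZC|² = (10−(-3))² + (8−(-2))² = 169 + 100 = 269
|ZD|² = (10−5)² + (8−8)² = 25 + 0 = 25
|ZE|² = (10−(-3))² + (8−(-11))² = 169 + 361 = 530
|ZF|² = (10−12)² + (8−3)² = 4 + 25 = 29
Minimum is at A.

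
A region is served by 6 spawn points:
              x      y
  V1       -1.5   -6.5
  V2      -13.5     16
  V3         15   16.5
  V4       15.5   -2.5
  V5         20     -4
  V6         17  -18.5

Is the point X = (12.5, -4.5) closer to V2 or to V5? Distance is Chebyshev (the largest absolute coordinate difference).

d(X,V2) = max(26, 20.5) = 26
d(X,V5) = max(7.5, 0.5) = 7.5
26 > 7.5, so V5 is closer.

V5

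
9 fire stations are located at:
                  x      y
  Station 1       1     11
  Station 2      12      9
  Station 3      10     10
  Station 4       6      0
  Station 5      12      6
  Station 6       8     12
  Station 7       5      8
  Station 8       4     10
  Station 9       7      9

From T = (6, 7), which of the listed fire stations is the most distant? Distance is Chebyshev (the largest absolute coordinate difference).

Station 4

d(T, Station 1) = max(5, 4) = 5
d(T, Station 2) = max(6, 2) = 6
d(T, Station 3) = max(4, 3) = 4
d(T, Station 4) = max(0, 7) = 7
d(T, Station 5) = max(6, 1) = 6
d(T, Station 6) = max(2, 5) = 5
d(T, Station 7) = max(1, 1) = 1
d(T, Station 8) = max(2, 3) = 3
d(T, Station 9) = max(1, 2) = 2
The largest is to Station 4.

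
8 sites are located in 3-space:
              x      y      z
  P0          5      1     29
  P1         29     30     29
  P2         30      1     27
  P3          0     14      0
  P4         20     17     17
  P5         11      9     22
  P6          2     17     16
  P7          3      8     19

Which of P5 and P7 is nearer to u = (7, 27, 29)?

Compare squared distances:
|uP5|² = (7−11)² + (27−9)² + (29−22)² = 16 + 324 + 49 = 389
|uP7|² = (7−3)² + (27−8)² + (29−19)² = 16 + 361 + 100 = 477
389 < 477, so P5 is closer.

P5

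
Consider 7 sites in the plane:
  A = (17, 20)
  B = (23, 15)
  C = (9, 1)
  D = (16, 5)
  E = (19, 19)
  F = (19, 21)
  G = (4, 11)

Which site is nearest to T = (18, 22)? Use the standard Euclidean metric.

F

Squared Euclidean distances:
|TA|² = (18−17)² + (22−20)² = 1 + 4 = 5
|TB|² = (18−23)² + (22−15)² = 25 + 49 = 74
|TC|² = (18−9)² + (22−1)² = 81 + 441 = 522
|TD|² = (18−16)² + (22−5)² = 4 + 289 = 293
|TE|² = (18−19)² + (22−19)² = 1 + 9 = 10
|TF|² = (18−19)² + (22−21)² = 1 + 1 = 2
|TG|² = (18−4)² + (22−11)² = 196 + 121 = 317
Minimum is at F.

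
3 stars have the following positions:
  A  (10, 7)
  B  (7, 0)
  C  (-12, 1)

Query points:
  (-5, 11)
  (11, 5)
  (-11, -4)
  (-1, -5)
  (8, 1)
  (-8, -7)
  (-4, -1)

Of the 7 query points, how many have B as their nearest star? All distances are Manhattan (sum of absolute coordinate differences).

(-5, 11) — d to each: A:19, B:23, C:17 → nearest is C
(11, 5) — d to each: A:3, B:9, C:27 → nearest is A
(-11, -4) — d to each: A:32, B:22, C:6 → nearest is C
(-1, -5) — d to each: A:23, B:13, C:17 → nearest is B
(8, 1) — d to each: A:8, B:2, C:20 → nearest is B
(-8, -7) — d to each: A:32, B:22, C:12 → nearest is C
(-4, -1) — d to each: A:22, B:12, C:10 → nearest is C
2 of the 7 points have B as nearest.

2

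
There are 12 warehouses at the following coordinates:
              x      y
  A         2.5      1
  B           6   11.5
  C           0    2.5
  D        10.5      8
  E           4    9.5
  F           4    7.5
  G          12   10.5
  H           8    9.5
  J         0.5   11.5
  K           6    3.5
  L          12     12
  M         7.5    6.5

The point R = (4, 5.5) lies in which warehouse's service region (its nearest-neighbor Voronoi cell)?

F

Compare squared distances (the ordering matches that of the actual distances):
|RA|² = (4−2.5)² + (5.5−1)² = 2.25 + 20.25 = 22.5
|RB|² = (4−6)² + (5.5−11.5)² = 4 + 36 = 40
|RC|² = (4−0)² + (5.5−2.5)² = 16 + 9 = 25
|RD|² = (4−10.5)² + (5.5−8)² = 42.25 + 6.25 = 48.5
|RE|² = (4−4)² + (5.5−9.5)² = 0 + 16 = 16
|RF|² = (4−4)² + (5.5−7.5)² = 0 + 4 = 4
|RG|² = (4−12)² + (5.5−10.5)² = 64 + 25 = 89
|RH|² = (4−8)² + (5.5−9.5)² = 16 + 16 = 32
|RJ|² = (4−0.5)² + (5.5−11.5)² = 12.25 + 36 = 48.25
|RK|² = (4−6)² + (5.5−3.5)² = 4 + 4 = 8
|RL|² = (4−12)² + (5.5−12)² = 64 + 42.25 = 106.25
|RM|² = (4−7.5)² + (5.5−6.5)² = 12.25 + 1 = 13.25
Minimum is at F.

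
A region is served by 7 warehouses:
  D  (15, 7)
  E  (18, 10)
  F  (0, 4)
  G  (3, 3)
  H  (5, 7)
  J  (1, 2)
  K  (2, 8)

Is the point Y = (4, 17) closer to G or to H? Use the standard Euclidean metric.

Compare squared distances:
|YG|² = (4−3)² + (17−3)² = 1 + 196 = 197
|YH|² = (4−5)² + (17−7)² = 1 + 100 = 101
197 > 101, so H is closer.

H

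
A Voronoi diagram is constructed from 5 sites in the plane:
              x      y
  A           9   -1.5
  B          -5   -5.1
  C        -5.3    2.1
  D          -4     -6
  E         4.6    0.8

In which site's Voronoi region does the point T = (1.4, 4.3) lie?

Compare squared distances (the ordering matches that of the actual distances):
|TA|² = 57.76 + 33.64 = 91.4
|TB|² = 40.96 + 88.36 = 129.32
|TC|² = 44.89 + 4.84 = 49.73
|TD|² = 29.16 + 106.09 = 135.25
|TE|² = 10.24 + 12.25 = 22.49
The smallest is to E, so T lies in the Voronoi region of E.

E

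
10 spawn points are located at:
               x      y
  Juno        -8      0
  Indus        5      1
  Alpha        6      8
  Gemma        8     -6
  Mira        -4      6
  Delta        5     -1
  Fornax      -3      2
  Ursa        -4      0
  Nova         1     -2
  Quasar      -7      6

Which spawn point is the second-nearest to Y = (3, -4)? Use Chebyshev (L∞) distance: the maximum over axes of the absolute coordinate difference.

Delta

d(Y, Juno) = max(11, 4) = 11
d(Y, Indus) = max(2, 5) = 5
d(Y, Alpha) = max(3, 12) = 12
d(Y, Gemma) = max(5, 2) = 5
d(Y, Mira) = max(7, 10) = 10
d(Y, Delta) = max(2, 3) = 3
d(Y, Fornax) = max(6, 6) = 6
d(Y, Ursa) = max(7, 4) = 7
d(Y, Nova) = max(2, 2) = 2
d(Y, Quasar) = max(10, 10) = 10
Sorted ascending: Nova, Delta, Indus, … — the second-nearest is Delta.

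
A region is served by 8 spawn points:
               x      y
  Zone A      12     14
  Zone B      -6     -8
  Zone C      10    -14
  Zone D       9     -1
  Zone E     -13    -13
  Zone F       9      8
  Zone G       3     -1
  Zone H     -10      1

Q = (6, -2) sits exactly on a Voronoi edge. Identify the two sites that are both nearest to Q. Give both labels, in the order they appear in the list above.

Squared distances from Q to each site:
d²(Q, Zone A) = 36 + 256 = 292
d²(Q, Zone B) = 144 + 36 = 180
d²(Q, Zone C) = 16 + 144 = 160
d²(Q, Zone D) = 9 + 1 = 10
d²(Q, Zone E) = 361 + 121 = 482
d²(Q, Zone F) = 9 + 100 = 109
d²(Q, Zone G) = 9 + 1 = 10
d²(Q, Zone H) = 256 + 9 = 265
Q is equidistant from Zone D and Zone G (both at squared distance 10), and every other site is strictly farther — so Q lies on the Zone D–Zone G Voronoi edge.

Zone D and Zone G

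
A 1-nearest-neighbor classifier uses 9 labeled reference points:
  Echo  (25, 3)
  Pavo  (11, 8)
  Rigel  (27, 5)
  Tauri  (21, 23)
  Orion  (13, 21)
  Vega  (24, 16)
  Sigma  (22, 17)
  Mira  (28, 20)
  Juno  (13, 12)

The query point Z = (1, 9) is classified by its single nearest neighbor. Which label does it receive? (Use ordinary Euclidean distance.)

Pavo

Compare squared distances (the ordering matches that of the actual distances):
d²(Z, Echo) = 576 + 36 = 612
d²(Z, Pavo) = 100 + 1 = 101
d²(Z, Rigel) = 676 + 16 = 692
d²(Z, Tauri) = 400 + 196 = 596
d²(Z, Orion) = 144 + 144 = 288
d²(Z, Vega) = 529 + 49 = 578
d²(Z, Sigma) = 441 + 64 = 505
d²(Z, Mira) = 729 + 121 = 850
d²(Z, Juno) = 144 + 9 = 153
Pavo is nearest.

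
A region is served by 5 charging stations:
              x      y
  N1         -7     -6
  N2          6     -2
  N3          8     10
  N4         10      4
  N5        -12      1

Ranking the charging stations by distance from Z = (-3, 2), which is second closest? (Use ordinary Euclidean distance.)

N5

Compare squared distances (the ordering matches that of the actual distances):
|ZN1|² = 16 + 64 = 80
|ZN2|² = 81 + 16 = 97
|ZN3|² = 121 + 64 = 185
|ZN4|² = 169 + 4 = 173
|ZN5|² = 81 + 1 = 82
Sorted ascending: N1, N5, N2, … — the second-nearest is N5.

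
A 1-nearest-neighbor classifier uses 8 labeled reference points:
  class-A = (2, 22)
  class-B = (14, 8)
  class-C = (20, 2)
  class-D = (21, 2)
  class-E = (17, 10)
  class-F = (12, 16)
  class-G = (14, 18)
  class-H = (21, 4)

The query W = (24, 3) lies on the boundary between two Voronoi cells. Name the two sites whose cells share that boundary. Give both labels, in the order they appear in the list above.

class-D and class-H

Squared distances from W to each site:
d²(W, class-A) = (24−2)² + (3−22)² = 484 + 361 = 845
d²(W, class-B) = (24−14)² + (3−8)² = 100 + 25 = 125
d²(W, class-C) = (24−20)² + (3−2)² = 16 + 1 = 17
d²(W, class-D) = (24−21)² + (3−2)² = 9 + 1 = 10
d²(W, class-E) = (24−17)² + (3−10)² = 49 + 49 = 98
d²(W, class-F) = (24−12)² + (3−16)² = 144 + 169 = 313
d²(W, class-G) = (24−14)² + (3−18)² = 100 + 225 = 325
d²(W, class-H) = (24−21)² + (3−4)² = 9 + 1 = 10
W is equidistant from class-D and class-H (both at squared distance 10), and every other site is strictly farther — so W lies on the class-D–class-H Voronoi edge.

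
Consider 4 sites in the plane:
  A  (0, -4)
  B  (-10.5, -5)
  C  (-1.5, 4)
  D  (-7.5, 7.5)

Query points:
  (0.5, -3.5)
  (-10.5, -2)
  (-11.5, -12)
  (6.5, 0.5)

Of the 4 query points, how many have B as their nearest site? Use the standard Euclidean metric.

(0.5, -3.5) — d² to each: A:0.5, B:123.25, C:60.25, D:185 → nearest is A
(-10.5, -2) — d² to each: A:114.25, B:9, C:117, D:99.25 → nearest is B
(-11.5, -12) — d² to each: A:196.25, B:50, C:356, D:396.25 → nearest is B
(6.5, 0.5) — d² to each: A:62.5, B:319.25, C:76.25, D:245 → nearest is A
2 of the 4 points have B as nearest.

2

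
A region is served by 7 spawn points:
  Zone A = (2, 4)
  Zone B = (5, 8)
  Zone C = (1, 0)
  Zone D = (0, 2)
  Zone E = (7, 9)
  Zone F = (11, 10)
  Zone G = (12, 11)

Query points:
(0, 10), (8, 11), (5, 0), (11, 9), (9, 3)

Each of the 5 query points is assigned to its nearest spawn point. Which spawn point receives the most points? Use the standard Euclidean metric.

(0, 10) — d² to each: Zone A:40, Zone B:29, Zone C:101, Zone D:64, Zone E:50, Zone F:121, Zone G:145 → nearest is Zone B
(8, 11) — d² to each: Zone A:85, Zone B:18, Zone C:170, Zone D:145, Zone E:5, Zone F:10, Zone G:16 → nearest is Zone E
(5, 0) — d² to each: Zone A:25, Zone B:64, Zone C:16, Zone D:29, Zone E:85, Zone F:136, Zone G:170 → nearest is Zone C
(11, 9) — d² to each: Zone A:106, Zone B:37, Zone C:181, Zone D:170, Zone E:16, Zone F:1, Zone G:5 → nearest is Zone F
(9, 3) — d² to each: Zone A:50, Zone B:41, Zone C:73, Zone D:82, Zone E:40, Zone F:53, Zone G:73 → nearest is Zone E
Tally — Zone B:1, Zone C:1, Zone E:2, Zone F:1. Zone E captures the most (2).

Zone E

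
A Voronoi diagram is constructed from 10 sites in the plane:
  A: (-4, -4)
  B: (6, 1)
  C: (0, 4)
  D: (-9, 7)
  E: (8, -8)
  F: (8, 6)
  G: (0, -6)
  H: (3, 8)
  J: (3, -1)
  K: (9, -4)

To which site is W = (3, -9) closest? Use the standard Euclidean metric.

G

Squared Euclidean distances:
|WA|² = 49 + 25 = 74
|WB|² = 9 + 100 = 109
|WC|² = 9 + 169 = 178
|WD|² = 144 + 256 = 400
|WE|² = 25 + 1 = 26
|WF|² = 25 + 225 = 250
|WG|² = 9 + 9 = 18
|WH|² = 0 + 289 = 289
|WJ|² = 0 + 64 = 64
|WK|² = 36 + 25 = 61
Minimum is at G.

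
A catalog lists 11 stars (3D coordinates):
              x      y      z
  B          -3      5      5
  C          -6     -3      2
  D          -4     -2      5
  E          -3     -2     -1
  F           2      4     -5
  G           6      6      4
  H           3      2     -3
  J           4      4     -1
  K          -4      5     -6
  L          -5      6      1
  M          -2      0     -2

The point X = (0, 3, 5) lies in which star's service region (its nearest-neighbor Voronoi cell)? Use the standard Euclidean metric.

B

Since √ is increasing, it suffices to compare squared distances:
|XB|² = 9 + 4 + 0 = 13
|XC|² = 36 + 36 + 9 = 81
|XD|² = 16 + 25 + 0 = 41
|XE|² = 9 + 25 + 36 = 70
|XF|² = 4 + 1 + 100 = 105
|XG|² = 36 + 9 + 1 = 46
|XH|² = 9 + 1 + 64 = 74
|XJ|² = 16 + 1 + 36 = 53
|XK|² = 16 + 4 + 121 = 141
|XL|² = 25 + 9 + 16 = 50
|XM|² = 4 + 9 + 49 = 62
Minimum is at B.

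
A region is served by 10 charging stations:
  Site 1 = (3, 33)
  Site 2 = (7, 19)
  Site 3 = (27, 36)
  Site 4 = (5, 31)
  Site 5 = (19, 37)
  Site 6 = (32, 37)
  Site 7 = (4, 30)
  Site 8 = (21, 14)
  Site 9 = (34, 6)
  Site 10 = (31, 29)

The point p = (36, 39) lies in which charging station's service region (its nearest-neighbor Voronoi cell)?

Squared Euclidean distances:
d²(p, Site 1) = (36−3)² + (39−33)² = 1089 + 36 = 1125
d²(p, Site 2) = (36−7)² + (39−19)² = 841 + 400 = 1241
d²(p, Site 3) = (36−27)² + (39−36)² = 81 + 9 = 90
d²(p, Site 4) = (36−5)² + (39−31)² = 961 + 64 = 1025
d²(p, Site 5) = (36−19)² + (39−37)² = 289 + 4 = 293
d²(p, Site 6) = (36−32)² + (39−37)² = 16 + 4 = 20
d²(p, Site 7) = (36−4)² + (39−30)² = 1024 + 81 = 1105
d²(p, Site 8) = (36−21)² + (39−14)² = 225 + 625 = 850
d²(p, Site 9) = (36−34)² + (39−6)² = 4 + 1089 = 1093
d²(p, Site 10) = (36−31)² + (39−29)² = 25 + 100 = 125
Minimum is at Site 6.

Site 6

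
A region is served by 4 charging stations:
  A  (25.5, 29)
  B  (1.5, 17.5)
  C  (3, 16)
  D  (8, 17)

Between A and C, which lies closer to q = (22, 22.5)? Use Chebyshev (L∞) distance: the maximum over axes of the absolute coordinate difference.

d(q,A) = max(3.5, 6.5) = 6.5
d(q,C) = max(19, 6.5) = 19
6.5 < 19, so A is closer.

A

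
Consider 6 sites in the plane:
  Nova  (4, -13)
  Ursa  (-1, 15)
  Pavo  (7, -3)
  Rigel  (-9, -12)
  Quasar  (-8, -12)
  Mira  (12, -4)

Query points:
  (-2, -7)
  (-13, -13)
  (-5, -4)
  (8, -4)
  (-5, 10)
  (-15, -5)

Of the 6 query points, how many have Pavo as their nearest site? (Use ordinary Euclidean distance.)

1

(-2, -7) — d² to each: Nova:72, Ursa:485, Pavo:97, Rigel:74, Quasar:61, Mira:205 → nearest is Quasar
(-13, -13) — d² to each: Nova:289, Ursa:928, Pavo:500, Rigel:17, Quasar:26, Mira:706 → nearest is Rigel
(-5, -4) — d² to each: Nova:162, Ursa:377, Pavo:145, Rigel:80, Quasar:73, Mira:289 → nearest is Quasar
(8, -4) — d² to each: Nova:97, Ursa:442, Pavo:2, Rigel:353, Quasar:320, Mira:16 → nearest is Pavo
(-5, 10) — d² to each: Nova:610, Ursa:41, Pavo:313, Rigel:500, Quasar:493, Mira:485 → nearest is Ursa
(-15, -5) — d² to each: Nova:425, Ursa:596, Pavo:488, Rigel:85, Quasar:98, Mira:730 → nearest is Rigel
1 of the 6 points has Pavo as nearest.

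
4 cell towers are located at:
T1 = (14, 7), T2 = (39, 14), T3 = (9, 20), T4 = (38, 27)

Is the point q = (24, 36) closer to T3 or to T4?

Compare squared distances:
|qT3|² = (24−9)² + (36−20)² = 225 + 256 = 481
|qT4|² = (24−38)² + (36−27)² = 196 + 81 = 277
481 > 277, so T4 is closer.

T4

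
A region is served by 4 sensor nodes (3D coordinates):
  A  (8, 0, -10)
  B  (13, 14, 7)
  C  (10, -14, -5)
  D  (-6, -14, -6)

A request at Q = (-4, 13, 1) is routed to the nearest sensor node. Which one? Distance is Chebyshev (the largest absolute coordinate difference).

d(Q,A) = max(12, 13, 11) = 13
d(Q,B) = max(17, 1, 6) = 17
d(Q,C) = max(14, 27, 6) = 27
d(Q,D) = max(2, 27, 7) = 27
Minimum is at A.

A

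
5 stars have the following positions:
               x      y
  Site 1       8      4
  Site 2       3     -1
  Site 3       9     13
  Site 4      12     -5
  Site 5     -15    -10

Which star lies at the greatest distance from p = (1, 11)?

Site 5

Since √ is increasing, it suffices to compare squared distances:
d²(p, Site 1) = (1−8)² + (11−4)² = 49 + 49 = 98
d²(p, Site 2) = (1−3)² + (11−(-1))² = 4 + 144 = 148
d²(p, Site 3) = (1−9)² + (11−13)² = 64 + 4 = 68
d²(p, Site 4) = (1−12)² + (11−(-5))² = 121 + 256 = 377
d²(p, Site 5) = (1−(-15))² + (11−(-10))² = 256 + 441 = 697
The largest is to Site 5.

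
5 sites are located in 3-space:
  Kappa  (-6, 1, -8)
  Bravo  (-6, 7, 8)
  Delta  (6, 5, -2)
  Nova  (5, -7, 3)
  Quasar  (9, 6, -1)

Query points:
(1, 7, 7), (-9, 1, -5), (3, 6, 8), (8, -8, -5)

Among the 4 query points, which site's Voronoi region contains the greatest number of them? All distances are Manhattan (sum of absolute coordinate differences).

(1, 7, 7) — d to each: Kappa:28, Bravo:8, Delta:16, Nova:22, Quasar:17 → nearest is Bravo
(-9, 1, -5) — d to each: Kappa:6, Bravo:22, Delta:22, Nova:30, Quasar:27 → nearest is Kappa
(3, 6, 8) — d to each: Kappa:30, Bravo:10, Delta:14, Nova:20, Quasar:15 → nearest is Bravo
(8, -8, -5) — d to each: Kappa:26, Bravo:42, Delta:18, Nova:12, Quasar:19 → nearest is Nova
Tally — Kappa:1, Bravo:2, Nova:1. Bravo captures the most (2).

Bravo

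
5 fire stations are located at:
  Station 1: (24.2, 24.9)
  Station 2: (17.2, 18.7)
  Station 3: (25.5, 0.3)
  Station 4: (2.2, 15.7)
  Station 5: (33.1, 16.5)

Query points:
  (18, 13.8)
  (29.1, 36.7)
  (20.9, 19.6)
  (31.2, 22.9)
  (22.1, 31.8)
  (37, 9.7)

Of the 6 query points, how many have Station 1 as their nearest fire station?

(18, 13.8) — d² to each: Station 1:161.65, Station 2:24.65, Station 3:238.5, Station 4:253.25, Station 5:235.3 → nearest is Station 2
(29.1, 36.7) — d² to each: Station 1:163.25, Station 2:465.61, Station 3:1337.92, Station 4:1164.61, Station 5:424.04 → nearest is Station 1
(20.9, 19.6) — d² to each: Station 1:38.98, Station 2:14.5, Station 3:393.65, Station 4:364.9, Station 5:158.45 → nearest is Station 2
(31.2, 22.9) — d² to each: Station 1:53, Station 2:213.64, Station 3:543.25, Station 4:892.84, Station 5:44.57 → nearest is Station 5
(22.1, 31.8) — d² to each: Station 1:52.02, Station 2:195.62, Station 3:1003.81, Station 4:655.22, Station 5:355.09 → nearest is Station 1
(37, 9.7) — d² to each: Station 1:394.88, Station 2:473.04, Station 3:220.61, Station 4:1247.04, Station 5:61.45 → nearest is Station 5
2 of the 6 points have Station 1 as nearest.

2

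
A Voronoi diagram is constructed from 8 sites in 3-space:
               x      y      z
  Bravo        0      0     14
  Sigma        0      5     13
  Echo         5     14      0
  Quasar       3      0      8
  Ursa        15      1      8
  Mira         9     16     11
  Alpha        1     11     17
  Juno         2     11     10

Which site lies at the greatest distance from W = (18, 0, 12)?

Echo

Squared Euclidean distances:
d²(W, Bravo) = (18−0)² + (0−0)² + (12−14)² = 324 + 0 + 4 = 328
d²(W, Sigma) = (18−0)² + (0−5)² + (12−13)² = 324 + 25 + 1 = 350
d²(W, Echo) = (18−5)² + (0−14)² + (12−0)² = 169 + 196 + 144 = 509
d²(W, Quasar) = (18−3)² + (0−0)² + (12−8)² = 225 + 0 + 16 = 241
d²(W, Ursa) = (18−15)² + (0−1)² + (12−8)² = 9 + 1 + 16 = 26
d²(W, Mira) = (18−9)² + (0−16)² + (12−11)² = 81 + 256 + 1 = 338
d²(W, Alpha) = (18−1)² + (0−11)² + (12−17)² = 289 + 121 + 25 = 435
d²(W, Juno) = (18−2)² + (0−11)² + (12−10)² = 256 + 121 + 4 = 381
The largest is to Echo.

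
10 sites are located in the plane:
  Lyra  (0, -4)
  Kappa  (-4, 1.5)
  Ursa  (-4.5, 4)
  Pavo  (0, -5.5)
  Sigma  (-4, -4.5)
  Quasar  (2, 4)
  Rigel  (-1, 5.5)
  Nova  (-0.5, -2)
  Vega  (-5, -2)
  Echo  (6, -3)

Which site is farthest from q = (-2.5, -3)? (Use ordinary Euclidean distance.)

Rigel

Squared Euclidean distances:
d²(q, Lyra) = 6.25 + 1 = 7.25
d²(q, Kappa) = 2.25 + 20.25 = 22.5
d²(q, Ursa) = 4 + 49 = 53
d²(q, Pavo) = 6.25 + 6.25 = 12.5
d²(q, Sigma) = 2.25 + 2.25 = 4.5
d²(q, Quasar) = 20.25 + 49 = 69.25
d²(q, Rigel) = 2.25 + 72.25 = 74.5
d²(q, Nova) = 4 + 1 = 5
d²(q, Vega) = 6.25 + 1 = 7.25
d²(q, Echo) = 72.25 + 0 = 72.25
The largest is to Rigel.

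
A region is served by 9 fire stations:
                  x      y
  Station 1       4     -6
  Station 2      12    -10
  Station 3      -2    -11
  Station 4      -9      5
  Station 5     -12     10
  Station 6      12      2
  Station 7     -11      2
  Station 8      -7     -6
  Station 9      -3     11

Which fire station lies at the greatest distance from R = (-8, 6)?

Station 2

Squared Euclidean distances:
d²(R, Station 1) = 144 + 144 = 288
d²(R, Station 2) = 400 + 256 = 656
d²(R, Station 3) = 36 + 289 = 325
d²(R, Station 4) = 1 + 1 = 2
d²(R, Station 5) = 16 + 16 = 32
d²(R, Station 6) = 400 + 16 = 416
d²(R, Station 7) = 9 + 16 = 25
d²(R, Station 8) = 1 + 144 = 145
d²(R, Station 9) = 25 + 25 = 50
The largest is to Station 2.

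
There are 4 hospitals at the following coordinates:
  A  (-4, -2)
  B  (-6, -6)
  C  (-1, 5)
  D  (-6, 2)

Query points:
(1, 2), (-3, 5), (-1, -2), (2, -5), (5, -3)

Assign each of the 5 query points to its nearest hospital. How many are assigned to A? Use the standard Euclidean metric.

(1, 2) — d² to each: A:41, B:113, C:13, D:49 → nearest is C
(-3, 5) — d² to each: A:50, B:130, C:4, D:18 → nearest is C
(-1, -2) — d² to each: A:9, B:41, C:49, D:41 → nearest is A
(2, -5) — d² to each: A:45, B:65, C:109, D:113 → nearest is A
(5, -3) — d² to each: A:82, B:130, C:100, D:146 → nearest is A
3 of the 5 points have A as nearest.

3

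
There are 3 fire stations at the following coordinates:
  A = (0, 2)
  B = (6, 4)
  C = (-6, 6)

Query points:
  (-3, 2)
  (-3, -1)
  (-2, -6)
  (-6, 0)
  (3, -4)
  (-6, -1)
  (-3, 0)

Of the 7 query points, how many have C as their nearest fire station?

1

(-3, 2) — d² to each: A:9, B:85, C:25 → nearest is A
(-3, -1) — d² to each: A:18, B:106, C:58 → nearest is A
(-2, -6) — d² to each: A:68, B:164, C:160 → nearest is A
(-6, 0) — d² to each: A:40, B:160, C:36 → nearest is C
(3, -4) — d² to each: A:45, B:73, C:181 → nearest is A
(-6, -1) — d² to each: A:45, B:169, C:49 → nearest is A
(-3, 0) — d² to each: A:13, B:97, C:45 → nearest is A
1 of the 7 points has C as nearest.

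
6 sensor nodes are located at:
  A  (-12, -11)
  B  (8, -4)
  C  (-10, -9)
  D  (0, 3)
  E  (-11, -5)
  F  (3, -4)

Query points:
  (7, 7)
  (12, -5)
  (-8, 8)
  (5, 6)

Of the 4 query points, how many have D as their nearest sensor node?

(7, 7) — d² to each: A:685, B:122, C:545, D:65, E:468, F:137 → nearest is D
(12, -5) — d² to each: A:612, B:17, C:500, D:208, E:529, F:82 → nearest is B
(-8, 8) — d² to each: A:377, B:400, C:293, D:89, E:178, F:265 → nearest is D
(5, 6) — d² to each: A:578, B:109, C:450, D:34, E:377, F:104 → nearest is D
3 of the 4 points have D as nearest.

3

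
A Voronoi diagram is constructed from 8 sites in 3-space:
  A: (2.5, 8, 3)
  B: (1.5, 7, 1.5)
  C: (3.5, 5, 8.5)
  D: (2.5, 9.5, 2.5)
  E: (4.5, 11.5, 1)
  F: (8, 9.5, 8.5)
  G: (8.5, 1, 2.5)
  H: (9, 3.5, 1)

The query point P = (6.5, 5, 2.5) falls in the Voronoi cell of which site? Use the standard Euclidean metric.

Since √ is increasing, it suffices to compare squared distances:
|PA|² = (6.5−2.5)² + (5−8)² + (2.5−3)² = 16 + 9 + 0.25 = 25.25
|PB|² = (6.5−1.5)² + (5−7)² + (2.5−1.5)² = 25 + 4 + 1 = 30
|PC|² = (6.5−3.5)² + (5−5)² + (2.5−8.5)² = 9 + 0 + 36 = 45
|PD|² = (6.5−2.5)² + (5−9.5)² + (2.5−2.5)² = 16 + 20.25 + 0 = 36.25
|PE|² = (6.5−4.5)² + (5−11.5)² + (2.5−1)² = 4 + 42.25 + 2.25 = 48.5
|PF|² = (6.5−8)² + (5−9.5)² + (2.5−8.5)² = 2.25 + 20.25 + 36 = 58.5
|PG|² = (6.5−8.5)² + (5−1)² + (2.5−2.5)² = 4 + 16 + 0 = 20
|PH|² = (6.5−9)² + (5−3.5)² + (2.5−1)² = 6.25 + 2.25 + 2.25 = 10.75
The smallest is to H, so P lies in the Voronoi region of H.

H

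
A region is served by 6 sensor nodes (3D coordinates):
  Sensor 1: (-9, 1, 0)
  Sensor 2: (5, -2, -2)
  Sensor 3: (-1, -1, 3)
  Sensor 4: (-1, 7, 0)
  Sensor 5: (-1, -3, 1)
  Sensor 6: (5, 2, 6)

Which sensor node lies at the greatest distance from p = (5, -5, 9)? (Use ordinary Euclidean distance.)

Compare squared distances (the ordering matches that of the actual distances):
d²(p, Sensor 1) = (5−(-9))² + (-5−1)² + (9−0)² = 196 + 36 + 81 = 313
d²(p, Sensor 2) = (5−5)² + (-5−(-2))² + (9−(-2))² = 0 + 9 + 121 = 130
d²(p, Sensor 3) = (5−(-1))² + (-5−(-1))² + (9−3)² = 36 + 16 + 36 = 88
d²(p, Sensor 4) = (5−(-1))² + (-5−7)² + (9−0)² = 36 + 144 + 81 = 261
d²(p, Sensor 5) = (5−(-1))² + (-5−(-3))² + (9−1)² = 36 + 4 + 64 = 104
d²(p, Sensor 6) = (5−5)² + (-5−2)² + (9−6)² = 0 + 49 + 9 = 58
The largest is to Sensor 1.

Sensor 1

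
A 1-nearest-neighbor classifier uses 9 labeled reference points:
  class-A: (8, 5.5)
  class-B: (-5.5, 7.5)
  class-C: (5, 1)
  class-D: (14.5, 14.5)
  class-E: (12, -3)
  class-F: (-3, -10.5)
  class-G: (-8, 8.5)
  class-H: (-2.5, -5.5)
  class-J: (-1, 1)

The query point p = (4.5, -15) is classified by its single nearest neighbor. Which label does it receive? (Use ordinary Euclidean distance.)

class-F

Compare squared distances (the ordering matches that of the actual distances):
d²(p, class-A) = 12.25 + 420.25 = 432.5
d²(p, class-B) = 100 + 506.25 = 606.25
d²(p, class-C) = 0.25 + 256 = 256.25
d²(p, class-D) = 100 + 870.25 = 970.25
d²(p, class-E) = 56.25 + 144 = 200.25
d²(p, class-F) = 56.25 + 20.25 = 76.5
d²(p, class-G) = 156.25 + 552.25 = 708.5
d²(p, class-H) = 49 + 90.25 = 139.25
d²(p, class-J) = 30.25 + 256 = 286.25
The smallest is to class-F, so p lies in the Voronoi region of class-F.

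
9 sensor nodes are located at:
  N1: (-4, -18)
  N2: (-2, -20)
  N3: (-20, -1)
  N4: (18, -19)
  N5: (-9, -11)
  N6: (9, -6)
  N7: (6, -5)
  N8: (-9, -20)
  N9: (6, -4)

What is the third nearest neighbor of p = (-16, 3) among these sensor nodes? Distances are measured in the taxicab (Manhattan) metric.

d(p,N1) = |-16−(-4)| + |3−(-18)| = 12 + 21 = 33
d(p,N2) = |-16−(-2)| + |3−(-20)| = 14 + 23 = 37
d(p,N3) = |-16−(-20)| + |3−(-1)| = 4 + 4 = 8
d(p,N4) = |-16−18| + |3−(-19)| = 34 + 22 = 56
d(p,N5) = |-16−(-9)| + |3−(-11)| = 7 + 14 = 21
d(p,N6) = |-16−9| + |3−(-6)| = 25 + 9 = 34
d(p,N7) = |-16−6| + |3−(-5)| = 22 + 8 = 30
d(p,N8) = |-16−(-9)| + |3−(-20)| = 7 + 23 = 30
d(p,N9) = |-16−6| + |3−(-4)| = 22 + 7 = 29
Sorted ascending: N3, N5, N9, N7, … — the third-nearest is N9.

N9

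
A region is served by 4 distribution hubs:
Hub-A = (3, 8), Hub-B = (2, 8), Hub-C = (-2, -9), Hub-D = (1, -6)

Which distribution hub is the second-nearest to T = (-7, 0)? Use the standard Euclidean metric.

Hub-C

Squared Euclidean distances:
d²(T, Hub-A) = (-7−3)² + (0−8)² = 100 + 64 = 164
d²(T, Hub-B) = (-7−2)² + (0−8)² = 81 + 64 = 145
d²(T, Hub-C) = (-7−(-2))² + (0−(-9))² = 25 + 81 = 106
d²(T, Hub-D) = (-7−1)² + (0−(-6))² = 64 + 36 = 100
Sorted ascending: Hub-D, Hub-C, Hub-B, … — the second-nearest is Hub-C.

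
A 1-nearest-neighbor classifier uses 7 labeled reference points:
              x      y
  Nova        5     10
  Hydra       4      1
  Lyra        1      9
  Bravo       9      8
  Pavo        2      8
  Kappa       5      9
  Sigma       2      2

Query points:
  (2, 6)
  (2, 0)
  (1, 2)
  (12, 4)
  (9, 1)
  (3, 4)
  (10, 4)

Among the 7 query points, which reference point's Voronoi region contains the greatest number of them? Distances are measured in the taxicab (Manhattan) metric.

Sigma

(2, 6) — d to each: Nova:7, Hydra:7, Lyra:4, Bravo:9, Pavo:2, Kappa:6, Sigma:4 → nearest is Pavo
(2, 0) — d to each: Nova:13, Hydra:3, Lyra:10, Bravo:15, Pavo:8, Kappa:12, Sigma:2 → nearest is Sigma
(1, 2) — d to each: Nova:12, Hydra:4, Lyra:7, Bravo:14, Pavo:7, Kappa:11, Sigma:1 → nearest is Sigma
(12, 4) — d to each: Nova:13, Hydra:11, Lyra:16, Bravo:7, Pavo:14, Kappa:12, Sigma:12 → nearest is Bravo
(9, 1) — d to each: Nova:13, Hydra:5, Lyra:16, Bravo:7, Pavo:14, Kappa:12, Sigma:8 → nearest is Hydra
(3, 4) — d to each: Nova:8, Hydra:4, Lyra:7, Bravo:10, Pavo:5, Kappa:7, Sigma:3 → nearest is Sigma
(10, 4) — d to each: Nova:11, Hydra:9, Lyra:14, Bravo:5, Pavo:12, Kappa:10, Sigma:10 → nearest is Bravo
Tally — Hydra:1, Bravo:2, Pavo:1, Sigma:3. Sigma captures the most (3).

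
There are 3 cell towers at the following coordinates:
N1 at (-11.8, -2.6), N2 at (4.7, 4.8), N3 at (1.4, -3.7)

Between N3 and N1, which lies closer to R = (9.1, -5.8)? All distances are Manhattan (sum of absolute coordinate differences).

N3

d(R,N3) = |9.1−1.4| + |-5.8−(-3.7)| = 7.7 + 2.1 = 9.8
d(R,N1) = |9.1−(-11.8)| + |-5.8−(-2.6)| = 20.9 + 3.2 = 24.1
9.8 < 24.1, so N3 is closer.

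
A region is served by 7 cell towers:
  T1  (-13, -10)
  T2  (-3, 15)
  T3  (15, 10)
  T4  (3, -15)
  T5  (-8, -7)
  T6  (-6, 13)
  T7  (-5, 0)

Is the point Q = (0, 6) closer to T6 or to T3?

T6

Compare squared distances:
|QT6|² = (0−(-6))² + (6−13)² = 36 + 49 = 85
|QT3|² = (0−15)² + (6−10)² = 225 + 16 = 241
85 < 241, so T6 is closer.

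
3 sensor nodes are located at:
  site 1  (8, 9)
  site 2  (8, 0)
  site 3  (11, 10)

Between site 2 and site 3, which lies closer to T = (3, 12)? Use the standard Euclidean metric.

site 3

Compare squared distances:
d²(T, site 2) = (3−8)² + (12−0)² = 25 + 144 = 169
d²(T, site 3) = (3−11)² + (12−10)² = 64 + 4 = 68
169 > 68, so site 3 is closer.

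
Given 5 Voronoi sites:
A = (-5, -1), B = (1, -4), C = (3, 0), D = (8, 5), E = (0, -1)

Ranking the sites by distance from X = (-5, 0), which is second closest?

E

Since √ is increasing, it suffices to compare squared distances:
|XA|² = (-5−(-5))² + (0−(-1))² = 0 + 1 = 1
|XB|² = (-5−1)² + (0−(-4))² = 36 + 16 = 52
|XC|² = (-5−3)² + (0−0)² = 64 + 0 = 64
|XD|² = (-5−8)² + (0−5)² = 169 + 25 = 194
|XE|² = (-5−0)² + (0−(-1))² = 25 + 1 = 26
Sorted ascending: A, E, B, … — the second-nearest is E.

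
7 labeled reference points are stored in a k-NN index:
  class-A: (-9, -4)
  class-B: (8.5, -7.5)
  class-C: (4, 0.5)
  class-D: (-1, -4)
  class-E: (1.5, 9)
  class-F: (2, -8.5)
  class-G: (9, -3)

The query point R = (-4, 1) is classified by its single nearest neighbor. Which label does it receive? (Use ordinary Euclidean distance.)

class-D

Compare squared distances (the ordering matches that of the actual distances):
d²(R, class-A) = (-4−(-9))² + (1−(-4))² = 25 + 25 = 50
d²(R, class-B) = (-4−8.5)² + (1−(-7.5))² = 156.25 + 72.25 = 228.5
d²(R, class-C) = (-4−4)² + (1−0.5)² = 64 + 0.25 = 64.25
d²(R, class-D) = (-4−(-1))² + (1−(-4))² = 9 + 25 = 34
d²(R, class-E) = (-4−1.5)² + (1−9)² = 30.25 + 64 = 94.25
d²(R, class-F) = (-4−2)² + (1−(-8.5))² = 36 + 90.25 = 126.25
d²(R, class-G) = (-4−9)² + (1−(-3))² = 169 + 16 = 185
class-D is nearest.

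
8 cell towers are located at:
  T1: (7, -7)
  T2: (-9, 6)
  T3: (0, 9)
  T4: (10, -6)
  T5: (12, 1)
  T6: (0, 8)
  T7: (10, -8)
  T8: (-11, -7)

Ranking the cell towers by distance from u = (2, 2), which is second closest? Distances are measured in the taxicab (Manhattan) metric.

T3

d(u,T1) = |2−7| + |2−(-7)| = 5 + 9 = 14
d(u,T2) = |2−(-9)| + |2−6| = 11 + 4 = 15
d(u,T3) = |2−0| + |2−9| = 2 + 7 = 9
d(u,T4) = |2−10| + |2−(-6)| = 8 + 8 = 16
d(u,T5) = |2−12| + |2−1| = 10 + 1 = 11
d(u,T6) = |2−0| + |2−8| = 2 + 6 = 8
d(u,T7) = |2−10| + |2−(-8)| = 8 + 10 = 18
d(u,T8) = |2−(-11)| + |2−(-7)| = 13 + 9 = 22
Sorted ascending: T6, T3, T5, … — the second-nearest is T3.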